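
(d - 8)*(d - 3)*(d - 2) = d^3 - 13*d^2 + 46*d - 48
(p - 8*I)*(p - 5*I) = p^2 - 13*I*p - 40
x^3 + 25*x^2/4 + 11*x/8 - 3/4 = (x - 1/4)*(x + 1/2)*(x + 6)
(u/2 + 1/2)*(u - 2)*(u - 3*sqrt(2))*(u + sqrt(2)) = u^4/2 - sqrt(2)*u^3 - u^3/2 - 4*u^2 + sqrt(2)*u^2 + 2*sqrt(2)*u + 3*u + 6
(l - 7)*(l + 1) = l^2 - 6*l - 7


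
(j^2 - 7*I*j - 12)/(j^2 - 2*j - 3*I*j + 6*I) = (j - 4*I)/(j - 2)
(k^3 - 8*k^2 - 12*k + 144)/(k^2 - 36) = (k^2 - 2*k - 24)/(k + 6)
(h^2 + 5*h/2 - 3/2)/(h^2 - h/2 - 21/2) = (2*h - 1)/(2*h - 7)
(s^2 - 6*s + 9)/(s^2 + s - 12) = (s - 3)/(s + 4)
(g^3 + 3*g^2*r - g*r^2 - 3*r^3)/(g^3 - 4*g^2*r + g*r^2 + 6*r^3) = (g^2 + 2*g*r - 3*r^2)/(g^2 - 5*g*r + 6*r^2)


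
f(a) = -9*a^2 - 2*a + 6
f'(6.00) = -110.00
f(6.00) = -330.00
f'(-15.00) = 268.00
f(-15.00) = -1989.00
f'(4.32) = -79.76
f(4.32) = -170.60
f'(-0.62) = 9.16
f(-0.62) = 3.78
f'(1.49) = -28.82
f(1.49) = -16.96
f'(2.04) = -38.72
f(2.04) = -35.53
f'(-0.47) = 6.46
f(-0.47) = 4.95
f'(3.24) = -60.32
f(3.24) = -94.96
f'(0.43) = -9.74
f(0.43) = 3.48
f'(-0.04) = -1.28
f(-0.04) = 6.07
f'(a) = -18*a - 2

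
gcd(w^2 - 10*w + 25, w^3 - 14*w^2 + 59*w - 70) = w - 5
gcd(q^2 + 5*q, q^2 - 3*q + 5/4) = 1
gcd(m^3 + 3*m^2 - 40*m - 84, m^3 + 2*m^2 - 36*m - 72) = m^2 - 4*m - 12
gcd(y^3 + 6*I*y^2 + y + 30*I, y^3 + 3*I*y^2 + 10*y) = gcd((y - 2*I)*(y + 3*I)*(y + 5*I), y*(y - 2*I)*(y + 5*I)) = y^2 + 3*I*y + 10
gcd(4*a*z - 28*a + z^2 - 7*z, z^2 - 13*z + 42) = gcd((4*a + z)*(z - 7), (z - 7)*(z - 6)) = z - 7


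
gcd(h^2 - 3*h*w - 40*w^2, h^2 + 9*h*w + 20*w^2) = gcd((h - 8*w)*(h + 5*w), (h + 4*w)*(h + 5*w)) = h + 5*w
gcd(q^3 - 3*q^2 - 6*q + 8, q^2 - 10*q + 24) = q - 4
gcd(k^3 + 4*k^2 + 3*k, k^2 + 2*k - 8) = 1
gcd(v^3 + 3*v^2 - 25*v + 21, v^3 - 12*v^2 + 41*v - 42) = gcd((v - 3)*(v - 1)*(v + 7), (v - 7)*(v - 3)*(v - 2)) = v - 3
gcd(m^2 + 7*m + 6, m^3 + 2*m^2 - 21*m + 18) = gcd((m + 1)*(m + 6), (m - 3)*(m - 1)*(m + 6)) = m + 6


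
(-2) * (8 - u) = 2*u - 16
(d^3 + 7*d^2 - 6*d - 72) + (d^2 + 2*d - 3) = d^3 + 8*d^2 - 4*d - 75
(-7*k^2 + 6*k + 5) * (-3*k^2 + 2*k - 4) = 21*k^4 - 32*k^3 + 25*k^2 - 14*k - 20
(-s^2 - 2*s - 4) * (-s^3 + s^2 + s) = s^5 + s^4 + s^3 - 6*s^2 - 4*s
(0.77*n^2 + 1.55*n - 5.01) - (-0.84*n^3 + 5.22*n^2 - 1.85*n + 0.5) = 0.84*n^3 - 4.45*n^2 + 3.4*n - 5.51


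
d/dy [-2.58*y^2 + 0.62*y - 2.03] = 0.62 - 5.16*y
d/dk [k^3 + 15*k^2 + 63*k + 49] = 3*k^2 + 30*k + 63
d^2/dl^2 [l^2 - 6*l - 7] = 2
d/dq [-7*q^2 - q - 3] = -14*q - 1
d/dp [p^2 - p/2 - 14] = 2*p - 1/2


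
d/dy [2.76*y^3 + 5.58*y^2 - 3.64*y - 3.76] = 8.28*y^2 + 11.16*y - 3.64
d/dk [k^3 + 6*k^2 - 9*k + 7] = 3*k^2 + 12*k - 9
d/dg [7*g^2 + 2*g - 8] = 14*g + 2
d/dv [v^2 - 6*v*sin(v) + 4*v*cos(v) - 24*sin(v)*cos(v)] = -4*v*sin(v) - 6*v*cos(v) + 2*v - 6*sin(v) + 4*cos(v) - 24*cos(2*v)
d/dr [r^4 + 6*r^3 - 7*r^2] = 2*r*(2*r^2 + 9*r - 7)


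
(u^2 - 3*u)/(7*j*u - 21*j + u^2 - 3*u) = u/(7*j + u)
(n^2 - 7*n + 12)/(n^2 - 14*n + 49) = (n^2 - 7*n + 12)/(n^2 - 14*n + 49)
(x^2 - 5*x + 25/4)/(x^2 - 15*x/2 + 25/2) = (x - 5/2)/(x - 5)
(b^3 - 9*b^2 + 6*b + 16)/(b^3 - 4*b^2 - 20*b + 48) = (b^2 - 7*b - 8)/(b^2 - 2*b - 24)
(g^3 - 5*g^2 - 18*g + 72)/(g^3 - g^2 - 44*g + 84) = (g^2 + g - 12)/(g^2 + 5*g - 14)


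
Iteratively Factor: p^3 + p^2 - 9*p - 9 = (p + 3)*(p^2 - 2*p - 3) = (p - 3)*(p + 3)*(p + 1)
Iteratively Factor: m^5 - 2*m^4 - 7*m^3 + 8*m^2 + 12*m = (m)*(m^4 - 2*m^3 - 7*m^2 + 8*m + 12) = m*(m - 3)*(m^3 + m^2 - 4*m - 4) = m*(m - 3)*(m + 1)*(m^2 - 4) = m*(m - 3)*(m - 2)*(m + 1)*(m + 2)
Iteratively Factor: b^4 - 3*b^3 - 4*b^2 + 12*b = (b)*(b^3 - 3*b^2 - 4*b + 12) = b*(b + 2)*(b^2 - 5*b + 6) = b*(b - 3)*(b + 2)*(b - 2)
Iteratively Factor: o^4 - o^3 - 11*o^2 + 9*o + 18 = (o + 3)*(o^3 - 4*o^2 + o + 6) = (o - 3)*(o + 3)*(o^2 - o - 2) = (o - 3)*(o - 2)*(o + 3)*(o + 1)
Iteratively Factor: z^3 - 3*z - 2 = (z - 2)*(z^2 + 2*z + 1) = (z - 2)*(z + 1)*(z + 1)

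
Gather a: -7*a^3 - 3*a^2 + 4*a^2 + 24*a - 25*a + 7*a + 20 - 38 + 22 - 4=-7*a^3 + a^2 + 6*a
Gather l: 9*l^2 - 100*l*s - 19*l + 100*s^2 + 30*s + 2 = 9*l^2 + l*(-100*s - 19) + 100*s^2 + 30*s + 2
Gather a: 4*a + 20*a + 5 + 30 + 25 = 24*a + 60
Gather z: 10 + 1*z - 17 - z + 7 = 0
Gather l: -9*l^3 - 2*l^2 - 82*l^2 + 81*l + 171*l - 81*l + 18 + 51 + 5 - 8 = -9*l^3 - 84*l^2 + 171*l + 66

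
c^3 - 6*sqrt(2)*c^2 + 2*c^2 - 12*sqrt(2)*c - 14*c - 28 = (c + 2)*(c - 7*sqrt(2))*(c + sqrt(2))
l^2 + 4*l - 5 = (l - 1)*(l + 5)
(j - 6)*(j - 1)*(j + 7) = j^3 - 43*j + 42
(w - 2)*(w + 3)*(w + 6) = w^3 + 7*w^2 - 36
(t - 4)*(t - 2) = t^2 - 6*t + 8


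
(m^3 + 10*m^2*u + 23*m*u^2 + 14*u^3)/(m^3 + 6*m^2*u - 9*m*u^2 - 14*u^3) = (-m - 2*u)/(-m + 2*u)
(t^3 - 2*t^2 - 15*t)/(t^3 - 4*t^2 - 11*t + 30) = t/(t - 2)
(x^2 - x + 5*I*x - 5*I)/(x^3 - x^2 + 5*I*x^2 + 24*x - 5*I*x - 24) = (x + 5*I)/(x^2 + 5*I*x + 24)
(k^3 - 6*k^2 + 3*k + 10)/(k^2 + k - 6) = (k^2 - 4*k - 5)/(k + 3)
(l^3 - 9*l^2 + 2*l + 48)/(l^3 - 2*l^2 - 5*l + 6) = (l - 8)/(l - 1)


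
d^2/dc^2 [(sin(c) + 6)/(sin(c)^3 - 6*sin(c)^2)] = 2*(-2*sin(c) - 18 + 183/sin(c) - 414/sin(c)^2 - 252/sin(c)^3 + 648/sin(c)^4)/(sin(c) - 6)^3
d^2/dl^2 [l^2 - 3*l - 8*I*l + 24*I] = 2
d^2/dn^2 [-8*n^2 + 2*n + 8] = -16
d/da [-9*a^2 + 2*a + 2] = 2 - 18*a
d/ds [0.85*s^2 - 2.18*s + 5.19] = 1.7*s - 2.18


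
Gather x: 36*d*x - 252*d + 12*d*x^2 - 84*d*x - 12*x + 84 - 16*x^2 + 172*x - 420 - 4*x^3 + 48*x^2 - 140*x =-252*d - 4*x^3 + x^2*(12*d + 32) + x*(20 - 48*d) - 336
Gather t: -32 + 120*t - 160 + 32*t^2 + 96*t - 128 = 32*t^2 + 216*t - 320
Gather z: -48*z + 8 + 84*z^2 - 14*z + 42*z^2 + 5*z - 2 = 126*z^2 - 57*z + 6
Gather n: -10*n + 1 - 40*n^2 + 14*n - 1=-40*n^2 + 4*n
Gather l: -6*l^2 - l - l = -6*l^2 - 2*l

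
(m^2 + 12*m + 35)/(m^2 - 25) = (m + 7)/(m - 5)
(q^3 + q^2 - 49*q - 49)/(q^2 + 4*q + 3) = (q^2 - 49)/(q + 3)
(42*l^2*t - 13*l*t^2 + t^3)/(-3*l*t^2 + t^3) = (-42*l^2 + 13*l*t - t^2)/(t*(3*l - t))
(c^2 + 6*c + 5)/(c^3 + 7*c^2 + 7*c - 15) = (c + 1)/(c^2 + 2*c - 3)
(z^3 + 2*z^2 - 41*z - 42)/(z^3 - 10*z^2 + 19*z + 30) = (z + 7)/(z - 5)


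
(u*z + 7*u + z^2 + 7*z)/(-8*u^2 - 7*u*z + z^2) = (z + 7)/(-8*u + z)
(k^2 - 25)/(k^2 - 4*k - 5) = (k + 5)/(k + 1)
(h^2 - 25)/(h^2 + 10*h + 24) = (h^2 - 25)/(h^2 + 10*h + 24)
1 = 1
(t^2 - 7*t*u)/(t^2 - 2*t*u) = (t - 7*u)/(t - 2*u)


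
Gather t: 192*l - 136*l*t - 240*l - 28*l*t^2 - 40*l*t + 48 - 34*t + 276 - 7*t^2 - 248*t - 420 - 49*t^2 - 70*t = -48*l + t^2*(-28*l - 56) + t*(-176*l - 352) - 96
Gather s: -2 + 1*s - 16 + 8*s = 9*s - 18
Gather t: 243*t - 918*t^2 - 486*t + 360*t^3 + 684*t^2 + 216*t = 360*t^3 - 234*t^2 - 27*t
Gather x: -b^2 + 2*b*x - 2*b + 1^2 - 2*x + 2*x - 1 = -b^2 + 2*b*x - 2*b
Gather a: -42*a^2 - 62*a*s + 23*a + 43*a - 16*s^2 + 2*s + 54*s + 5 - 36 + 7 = -42*a^2 + a*(66 - 62*s) - 16*s^2 + 56*s - 24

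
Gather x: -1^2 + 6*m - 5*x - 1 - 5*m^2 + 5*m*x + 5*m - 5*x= -5*m^2 + 11*m + x*(5*m - 10) - 2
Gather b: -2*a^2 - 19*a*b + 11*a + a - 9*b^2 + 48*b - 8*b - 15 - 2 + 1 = -2*a^2 + 12*a - 9*b^2 + b*(40 - 19*a) - 16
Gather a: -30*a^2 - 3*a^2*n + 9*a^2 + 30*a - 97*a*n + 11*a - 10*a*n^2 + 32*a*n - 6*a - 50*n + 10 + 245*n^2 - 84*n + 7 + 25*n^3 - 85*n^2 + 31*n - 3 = a^2*(-3*n - 21) + a*(-10*n^2 - 65*n + 35) + 25*n^3 + 160*n^2 - 103*n + 14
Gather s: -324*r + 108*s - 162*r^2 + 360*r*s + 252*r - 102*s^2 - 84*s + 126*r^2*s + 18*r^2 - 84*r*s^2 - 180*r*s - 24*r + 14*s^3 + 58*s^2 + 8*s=-144*r^2 - 96*r + 14*s^3 + s^2*(-84*r - 44) + s*(126*r^2 + 180*r + 32)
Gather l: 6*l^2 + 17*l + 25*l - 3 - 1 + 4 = 6*l^2 + 42*l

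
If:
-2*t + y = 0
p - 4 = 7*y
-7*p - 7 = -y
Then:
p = -53/48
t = -35/96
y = -35/48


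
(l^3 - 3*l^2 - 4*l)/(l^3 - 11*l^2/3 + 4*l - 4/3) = 3*l*(l^2 - 3*l - 4)/(3*l^3 - 11*l^2 + 12*l - 4)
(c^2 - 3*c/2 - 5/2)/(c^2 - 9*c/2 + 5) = (c + 1)/(c - 2)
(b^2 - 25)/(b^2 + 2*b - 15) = (b - 5)/(b - 3)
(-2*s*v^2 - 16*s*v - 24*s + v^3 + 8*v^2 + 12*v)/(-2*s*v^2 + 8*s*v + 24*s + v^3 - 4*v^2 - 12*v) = (v + 6)/(v - 6)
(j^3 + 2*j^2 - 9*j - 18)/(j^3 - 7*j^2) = (j^3 + 2*j^2 - 9*j - 18)/(j^2*(j - 7))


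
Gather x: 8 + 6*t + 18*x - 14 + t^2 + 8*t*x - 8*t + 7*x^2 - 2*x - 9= t^2 - 2*t + 7*x^2 + x*(8*t + 16) - 15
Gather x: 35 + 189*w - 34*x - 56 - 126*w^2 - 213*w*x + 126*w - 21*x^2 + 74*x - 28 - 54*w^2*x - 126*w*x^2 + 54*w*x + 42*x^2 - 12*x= -126*w^2 + 315*w + x^2*(21 - 126*w) + x*(-54*w^2 - 159*w + 28) - 49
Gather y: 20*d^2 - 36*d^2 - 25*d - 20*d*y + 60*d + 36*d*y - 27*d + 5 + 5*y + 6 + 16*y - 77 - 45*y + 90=-16*d^2 + 8*d + y*(16*d - 24) + 24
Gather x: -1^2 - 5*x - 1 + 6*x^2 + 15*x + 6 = 6*x^2 + 10*x + 4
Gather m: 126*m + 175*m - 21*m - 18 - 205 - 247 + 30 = 280*m - 440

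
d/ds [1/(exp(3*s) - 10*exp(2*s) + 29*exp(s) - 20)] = (-3*exp(2*s) + 20*exp(s) - 29)*exp(s)/(exp(3*s) - 10*exp(2*s) + 29*exp(s) - 20)^2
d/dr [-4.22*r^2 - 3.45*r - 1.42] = -8.44*r - 3.45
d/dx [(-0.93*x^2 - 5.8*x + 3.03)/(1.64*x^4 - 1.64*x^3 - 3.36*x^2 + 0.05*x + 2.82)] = (3.0504*x^5 + 27.0108*x^4 - 38.9008*x^3 - 4.6269*x^2 + 15.1164*x - 16.5075)/(2.6896*x^8 - 5.3792*x^7 - 8.3312*x^6 + 11.1848*x^5 + 20.3752*x^4 - 9.5856*x^3 - 18.9479*x^2 + 0.282*x + 7.9524)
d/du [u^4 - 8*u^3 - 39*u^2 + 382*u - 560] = 4*u^3 - 24*u^2 - 78*u + 382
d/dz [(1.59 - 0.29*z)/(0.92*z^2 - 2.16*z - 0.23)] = (0.2668*z^2 - 2.9256*z + 3.5011)/(0.8464*z^4 - 3.9744*z^3 + 4.2424*z^2 + 0.9936*z + 0.0529)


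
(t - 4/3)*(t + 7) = t^2 + 17*t/3 - 28/3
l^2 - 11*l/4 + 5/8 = (l - 5/2)*(l - 1/4)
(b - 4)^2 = b^2 - 8*b + 16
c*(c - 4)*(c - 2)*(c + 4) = c^4 - 2*c^3 - 16*c^2 + 32*c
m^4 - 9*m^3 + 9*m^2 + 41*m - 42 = (m - 7)*(m - 3)*(m - 1)*(m + 2)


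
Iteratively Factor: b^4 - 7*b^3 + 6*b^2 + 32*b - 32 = (b + 2)*(b^3 - 9*b^2 + 24*b - 16) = (b - 1)*(b + 2)*(b^2 - 8*b + 16) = (b - 4)*(b - 1)*(b + 2)*(b - 4)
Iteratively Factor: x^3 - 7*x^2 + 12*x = (x)*(x^2 - 7*x + 12) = x*(x - 4)*(x - 3)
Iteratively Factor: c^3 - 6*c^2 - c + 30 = (c - 3)*(c^2 - 3*c - 10) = (c - 3)*(c + 2)*(c - 5)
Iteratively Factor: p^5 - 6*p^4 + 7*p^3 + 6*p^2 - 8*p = (p + 1)*(p^4 - 7*p^3 + 14*p^2 - 8*p) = (p - 1)*(p + 1)*(p^3 - 6*p^2 + 8*p) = (p - 2)*(p - 1)*(p + 1)*(p^2 - 4*p) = (p - 4)*(p - 2)*(p - 1)*(p + 1)*(p)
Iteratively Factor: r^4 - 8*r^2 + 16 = (r + 2)*(r^3 - 2*r^2 - 4*r + 8) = (r - 2)*(r + 2)*(r^2 - 4) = (r - 2)*(r + 2)^2*(r - 2)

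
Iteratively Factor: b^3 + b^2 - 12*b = (b + 4)*(b^2 - 3*b) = (b - 3)*(b + 4)*(b)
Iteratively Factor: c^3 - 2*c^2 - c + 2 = (c - 1)*(c^2 - c - 2) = (c - 1)*(c + 1)*(c - 2)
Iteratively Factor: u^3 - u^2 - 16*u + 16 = (u - 1)*(u^2 - 16) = (u - 1)*(u + 4)*(u - 4)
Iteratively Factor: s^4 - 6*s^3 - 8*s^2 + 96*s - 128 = (s - 4)*(s^3 - 2*s^2 - 16*s + 32) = (s - 4)*(s + 4)*(s^2 - 6*s + 8) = (s - 4)*(s - 2)*(s + 4)*(s - 4)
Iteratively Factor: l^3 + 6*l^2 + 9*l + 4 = (l + 1)*(l^2 + 5*l + 4) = (l + 1)*(l + 4)*(l + 1)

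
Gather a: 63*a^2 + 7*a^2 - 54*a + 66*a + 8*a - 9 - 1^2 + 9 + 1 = 70*a^2 + 20*a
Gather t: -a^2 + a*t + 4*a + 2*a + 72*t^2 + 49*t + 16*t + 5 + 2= -a^2 + 6*a + 72*t^2 + t*(a + 65) + 7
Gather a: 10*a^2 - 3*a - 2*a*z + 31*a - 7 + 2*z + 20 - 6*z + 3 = 10*a^2 + a*(28 - 2*z) - 4*z + 16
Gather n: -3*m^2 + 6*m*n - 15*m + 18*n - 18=-3*m^2 - 15*m + n*(6*m + 18) - 18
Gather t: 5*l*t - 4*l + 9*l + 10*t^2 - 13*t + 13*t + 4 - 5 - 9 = 5*l*t + 5*l + 10*t^2 - 10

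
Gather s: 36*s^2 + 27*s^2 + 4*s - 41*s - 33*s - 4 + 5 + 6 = 63*s^2 - 70*s + 7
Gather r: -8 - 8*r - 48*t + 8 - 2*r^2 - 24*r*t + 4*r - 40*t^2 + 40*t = -2*r^2 + r*(-24*t - 4) - 40*t^2 - 8*t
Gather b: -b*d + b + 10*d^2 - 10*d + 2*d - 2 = b*(1 - d) + 10*d^2 - 8*d - 2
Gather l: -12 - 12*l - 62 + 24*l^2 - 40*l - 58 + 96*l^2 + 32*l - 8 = 120*l^2 - 20*l - 140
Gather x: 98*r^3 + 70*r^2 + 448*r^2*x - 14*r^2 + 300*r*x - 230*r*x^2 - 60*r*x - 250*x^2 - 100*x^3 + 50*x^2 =98*r^3 + 56*r^2 - 100*x^3 + x^2*(-230*r - 200) + x*(448*r^2 + 240*r)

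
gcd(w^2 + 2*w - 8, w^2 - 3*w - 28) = w + 4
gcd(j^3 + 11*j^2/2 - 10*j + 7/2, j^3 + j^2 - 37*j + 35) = j^2 + 6*j - 7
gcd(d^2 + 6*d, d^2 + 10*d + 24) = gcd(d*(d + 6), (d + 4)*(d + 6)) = d + 6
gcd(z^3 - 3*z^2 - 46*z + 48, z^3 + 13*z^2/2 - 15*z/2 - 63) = z + 6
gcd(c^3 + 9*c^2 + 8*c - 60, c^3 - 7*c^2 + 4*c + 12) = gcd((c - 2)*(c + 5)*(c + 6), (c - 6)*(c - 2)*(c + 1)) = c - 2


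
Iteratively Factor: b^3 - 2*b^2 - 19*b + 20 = (b - 5)*(b^2 + 3*b - 4) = (b - 5)*(b + 4)*(b - 1)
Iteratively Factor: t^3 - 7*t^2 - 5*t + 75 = (t - 5)*(t^2 - 2*t - 15) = (t - 5)*(t + 3)*(t - 5)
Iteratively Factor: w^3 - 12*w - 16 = (w - 4)*(w^2 + 4*w + 4) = (w - 4)*(w + 2)*(w + 2)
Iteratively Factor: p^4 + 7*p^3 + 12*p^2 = (p + 4)*(p^3 + 3*p^2) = (p + 3)*(p + 4)*(p^2) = p*(p + 3)*(p + 4)*(p)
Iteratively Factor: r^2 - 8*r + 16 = (r - 4)*(r - 4)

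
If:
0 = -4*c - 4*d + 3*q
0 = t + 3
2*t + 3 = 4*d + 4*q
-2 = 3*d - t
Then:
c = 113/48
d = -5/3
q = 11/12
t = -3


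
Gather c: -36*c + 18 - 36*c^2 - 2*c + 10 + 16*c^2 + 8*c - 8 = -20*c^2 - 30*c + 20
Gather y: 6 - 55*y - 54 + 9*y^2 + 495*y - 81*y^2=-72*y^2 + 440*y - 48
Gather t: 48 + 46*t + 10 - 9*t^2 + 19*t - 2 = -9*t^2 + 65*t + 56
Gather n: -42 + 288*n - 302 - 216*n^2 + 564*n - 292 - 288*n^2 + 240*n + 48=-504*n^2 + 1092*n - 588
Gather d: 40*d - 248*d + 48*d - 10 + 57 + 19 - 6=60 - 160*d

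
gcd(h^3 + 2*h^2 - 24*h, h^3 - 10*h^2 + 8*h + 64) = h - 4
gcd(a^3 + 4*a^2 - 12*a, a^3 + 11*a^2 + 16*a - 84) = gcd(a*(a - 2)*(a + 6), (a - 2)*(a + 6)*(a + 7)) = a^2 + 4*a - 12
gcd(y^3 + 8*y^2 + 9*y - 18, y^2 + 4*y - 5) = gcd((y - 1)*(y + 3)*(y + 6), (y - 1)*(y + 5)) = y - 1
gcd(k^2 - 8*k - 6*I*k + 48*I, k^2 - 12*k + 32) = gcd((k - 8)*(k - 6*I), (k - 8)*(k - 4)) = k - 8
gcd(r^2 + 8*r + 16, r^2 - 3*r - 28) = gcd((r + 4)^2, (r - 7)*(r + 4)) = r + 4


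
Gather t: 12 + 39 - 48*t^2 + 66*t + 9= -48*t^2 + 66*t + 60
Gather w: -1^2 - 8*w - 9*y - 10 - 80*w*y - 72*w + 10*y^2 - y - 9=w*(-80*y - 80) + 10*y^2 - 10*y - 20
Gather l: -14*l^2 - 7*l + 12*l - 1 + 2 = -14*l^2 + 5*l + 1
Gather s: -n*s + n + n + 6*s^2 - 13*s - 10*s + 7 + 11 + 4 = 2*n + 6*s^2 + s*(-n - 23) + 22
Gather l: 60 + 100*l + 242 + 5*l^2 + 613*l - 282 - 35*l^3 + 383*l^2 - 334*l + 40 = -35*l^3 + 388*l^2 + 379*l + 60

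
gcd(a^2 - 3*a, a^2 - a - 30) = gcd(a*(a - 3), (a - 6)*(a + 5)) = 1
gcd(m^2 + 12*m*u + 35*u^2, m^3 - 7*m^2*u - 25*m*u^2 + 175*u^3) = m + 5*u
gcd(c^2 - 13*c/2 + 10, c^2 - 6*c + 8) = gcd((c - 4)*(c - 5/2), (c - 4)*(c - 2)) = c - 4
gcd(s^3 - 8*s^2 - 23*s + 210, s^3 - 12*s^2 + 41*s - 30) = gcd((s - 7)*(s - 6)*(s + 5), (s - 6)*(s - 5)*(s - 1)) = s - 6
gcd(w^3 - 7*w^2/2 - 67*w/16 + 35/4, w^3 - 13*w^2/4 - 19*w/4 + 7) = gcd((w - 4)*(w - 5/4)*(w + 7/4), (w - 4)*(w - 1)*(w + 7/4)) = w^2 - 9*w/4 - 7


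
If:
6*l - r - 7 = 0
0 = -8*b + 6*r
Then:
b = 3*r/4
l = r/6 + 7/6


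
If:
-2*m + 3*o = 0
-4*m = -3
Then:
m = 3/4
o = 1/2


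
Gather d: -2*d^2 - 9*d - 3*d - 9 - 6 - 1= -2*d^2 - 12*d - 16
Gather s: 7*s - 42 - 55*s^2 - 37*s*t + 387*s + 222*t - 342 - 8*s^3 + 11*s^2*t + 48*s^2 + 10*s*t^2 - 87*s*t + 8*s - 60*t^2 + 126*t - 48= -8*s^3 + s^2*(11*t - 7) + s*(10*t^2 - 124*t + 402) - 60*t^2 + 348*t - 432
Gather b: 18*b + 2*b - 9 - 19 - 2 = 20*b - 30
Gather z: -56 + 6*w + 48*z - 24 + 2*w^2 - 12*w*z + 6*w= 2*w^2 + 12*w + z*(48 - 12*w) - 80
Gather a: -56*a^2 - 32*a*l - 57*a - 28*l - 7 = -56*a^2 + a*(-32*l - 57) - 28*l - 7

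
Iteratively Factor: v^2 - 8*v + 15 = (v - 5)*(v - 3)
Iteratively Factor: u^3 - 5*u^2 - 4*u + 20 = (u + 2)*(u^2 - 7*u + 10) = (u - 5)*(u + 2)*(u - 2)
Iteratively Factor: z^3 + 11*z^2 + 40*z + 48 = (z + 3)*(z^2 + 8*z + 16) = (z + 3)*(z + 4)*(z + 4)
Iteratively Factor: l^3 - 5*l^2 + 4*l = (l - 4)*(l^2 - l) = l*(l - 4)*(l - 1)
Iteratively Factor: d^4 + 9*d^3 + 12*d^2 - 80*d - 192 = (d + 4)*(d^3 + 5*d^2 - 8*d - 48) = (d - 3)*(d + 4)*(d^2 + 8*d + 16) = (d - 3)*(d + 4)^2*(d + 4)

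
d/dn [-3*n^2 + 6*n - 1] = 6 - 6*n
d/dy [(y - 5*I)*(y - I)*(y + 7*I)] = 3*y^2 + 2*I*y + 37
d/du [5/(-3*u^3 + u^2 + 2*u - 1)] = 5*(9*u^2 - 2*u - 2)/(3*u^3 - u^2 - 2*u + 1)^2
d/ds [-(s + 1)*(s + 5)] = -2*s - 6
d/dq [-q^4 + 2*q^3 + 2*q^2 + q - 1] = -4*q^3 + 6*q^2 + 4*q + 1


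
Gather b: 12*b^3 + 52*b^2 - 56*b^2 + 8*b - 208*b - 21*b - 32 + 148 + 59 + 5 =12*b^3 - 4*b^2 - 221*b + 180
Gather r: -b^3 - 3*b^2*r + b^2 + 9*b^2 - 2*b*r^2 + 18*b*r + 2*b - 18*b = -b^3 + 10*b^2 - 2*b*r^2 - 16*b + r*(-3*b^2 + 18*b)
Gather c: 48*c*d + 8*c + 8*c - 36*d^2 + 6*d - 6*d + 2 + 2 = c*(48*d + 16) - 36*d^2 + 4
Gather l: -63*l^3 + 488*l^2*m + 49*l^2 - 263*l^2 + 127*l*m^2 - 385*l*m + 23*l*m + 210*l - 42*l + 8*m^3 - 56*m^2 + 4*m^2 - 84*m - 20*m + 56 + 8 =-63*l^3 + l^2*(488*m - 214) + l*(127*m^2 - 362*m + 168) + 8*m^3 - 52*m^2 - 104*m + 64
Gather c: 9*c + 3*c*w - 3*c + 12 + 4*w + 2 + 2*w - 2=c*(3*w + 6) + 6*w + 12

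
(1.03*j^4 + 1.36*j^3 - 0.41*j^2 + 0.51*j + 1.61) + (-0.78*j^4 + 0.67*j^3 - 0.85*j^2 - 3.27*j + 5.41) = 0.25*j^4 + 2.03*j^3 - 1.26*j^2 - 2.76*j + 7.02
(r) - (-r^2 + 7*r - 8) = r^2 - 6*r + 8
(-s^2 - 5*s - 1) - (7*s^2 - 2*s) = -8*s^2 - 3*s - 1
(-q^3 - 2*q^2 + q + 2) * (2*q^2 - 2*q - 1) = -2*q^5 - 2*q^4 + 7*q^3 + 4*q^2 - 5*q - 2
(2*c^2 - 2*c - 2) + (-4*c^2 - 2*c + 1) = -2*c^2 - 4*c - 1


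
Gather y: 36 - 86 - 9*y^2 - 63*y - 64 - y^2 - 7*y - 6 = -10*y^2 - 70*y - 120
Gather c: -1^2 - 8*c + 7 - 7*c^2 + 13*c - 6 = -7*c^2 + 5*c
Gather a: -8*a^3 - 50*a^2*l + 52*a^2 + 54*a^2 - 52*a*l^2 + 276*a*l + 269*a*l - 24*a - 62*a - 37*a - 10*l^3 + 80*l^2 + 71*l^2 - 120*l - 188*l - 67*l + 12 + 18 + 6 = -8*a^3 + a^2*(106 - 50*l) + a*(-52*l^2 + 545*l - 123) - 10*l^3 + 151*l^2 - 375*l + 36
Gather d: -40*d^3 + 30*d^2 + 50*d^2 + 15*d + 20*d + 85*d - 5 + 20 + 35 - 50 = -40*d^3 + 80*d^2 + 120*d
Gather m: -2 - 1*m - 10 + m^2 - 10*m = m^2 - 11*m - 12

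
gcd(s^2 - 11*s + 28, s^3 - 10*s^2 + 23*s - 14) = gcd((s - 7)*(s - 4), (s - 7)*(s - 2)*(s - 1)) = s - 7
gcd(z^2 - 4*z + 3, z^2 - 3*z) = z - 3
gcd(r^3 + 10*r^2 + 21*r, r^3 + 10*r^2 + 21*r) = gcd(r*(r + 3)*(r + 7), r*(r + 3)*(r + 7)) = r^3 + 10*r^2 + 21*r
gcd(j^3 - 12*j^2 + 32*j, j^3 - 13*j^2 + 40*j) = j^2 - 8*j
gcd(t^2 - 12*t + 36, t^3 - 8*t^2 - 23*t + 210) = t - 6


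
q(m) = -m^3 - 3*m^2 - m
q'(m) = -3*m^2 - 6*m - 1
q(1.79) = -17.14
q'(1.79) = -21.35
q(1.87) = -18.90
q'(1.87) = -22.71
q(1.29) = -8.43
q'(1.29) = -13.73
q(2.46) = -35.50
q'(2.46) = -33.91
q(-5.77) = 97.99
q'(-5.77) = -66.26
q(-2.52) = -0.53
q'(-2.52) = -4.93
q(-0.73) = -0.48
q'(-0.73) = 1.78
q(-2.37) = -1.17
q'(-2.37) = -3.63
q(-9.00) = 495.00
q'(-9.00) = -190.00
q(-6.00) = 114.00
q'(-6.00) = -73.00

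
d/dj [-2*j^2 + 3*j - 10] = 3 - 4*j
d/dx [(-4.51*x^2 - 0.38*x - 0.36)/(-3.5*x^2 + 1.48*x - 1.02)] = (-8.0048*x^2 + 6.6804*x + 0.9204)/(12.25*x^4 - 10.36*x^3 + 9.3304*x^2 - 3.0192*x + 1.0404)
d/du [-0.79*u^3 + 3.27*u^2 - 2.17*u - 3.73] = -2.37*u^2 + 6.54*u - 2.17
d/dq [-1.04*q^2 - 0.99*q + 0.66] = -2.08*q - 0.99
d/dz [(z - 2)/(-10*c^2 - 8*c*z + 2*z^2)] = (-5*c^2 - 4*c*z + z^2 + 2*(2*c - z)*(z - 2))/(2*(5*c^2 + 4*c*z - z^2)^2)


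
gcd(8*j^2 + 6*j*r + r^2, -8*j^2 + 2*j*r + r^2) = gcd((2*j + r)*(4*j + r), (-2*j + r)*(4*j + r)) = 4*j + r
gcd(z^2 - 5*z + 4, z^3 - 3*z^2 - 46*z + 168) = z - 4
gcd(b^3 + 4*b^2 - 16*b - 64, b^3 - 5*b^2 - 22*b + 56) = b + 4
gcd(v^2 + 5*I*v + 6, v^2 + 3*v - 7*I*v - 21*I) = 1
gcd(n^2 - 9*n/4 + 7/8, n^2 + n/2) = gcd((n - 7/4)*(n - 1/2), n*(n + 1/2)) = 1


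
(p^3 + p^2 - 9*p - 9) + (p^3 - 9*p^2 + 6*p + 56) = 2*p^3 - 8*p^2 - 3*p + 47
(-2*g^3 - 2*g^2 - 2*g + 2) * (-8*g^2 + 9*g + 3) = 16*g^5 - 2*g^4 - 8*g^3 - 40*g^2 + 12*g + 6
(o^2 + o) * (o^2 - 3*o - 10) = o^4 - 2*o^3 - 13*o^2 - 10*o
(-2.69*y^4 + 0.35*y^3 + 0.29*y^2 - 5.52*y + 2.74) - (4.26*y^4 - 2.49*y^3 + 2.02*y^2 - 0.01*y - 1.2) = -6.95*y^4 + 2.84*y^3 - 1.73*y^2 - 5.51*y + 3.94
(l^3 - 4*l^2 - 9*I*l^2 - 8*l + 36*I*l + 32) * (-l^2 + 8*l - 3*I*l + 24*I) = -l^5 + 12*l^4 + 6*I*l^4 - 51*l^3 - 72*I*l^3 + 228*l^2 + 216*I*l^2 - 608*l - 288*I*l + 768*I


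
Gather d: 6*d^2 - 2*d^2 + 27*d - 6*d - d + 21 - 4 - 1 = 4*d^2 + 20*d + 16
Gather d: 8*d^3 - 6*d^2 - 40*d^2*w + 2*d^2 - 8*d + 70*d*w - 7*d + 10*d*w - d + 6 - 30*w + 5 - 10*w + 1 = 8*d^3 + d^2*(-40*w - 4) + d*(80*w - 16) - 40*w + 12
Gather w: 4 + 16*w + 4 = 16*w + 8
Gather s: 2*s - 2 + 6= 2*s + 4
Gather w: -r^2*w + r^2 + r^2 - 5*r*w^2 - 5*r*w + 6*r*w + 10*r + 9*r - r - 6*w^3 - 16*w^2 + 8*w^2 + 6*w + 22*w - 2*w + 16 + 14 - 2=2*r^2 + 18*r - 6*w^3 + w^2*(-5*r - 8) + w*(-r^2 + r + 26) + 28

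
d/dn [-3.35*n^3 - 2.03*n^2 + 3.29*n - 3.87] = -10.05*n^2 - 4.06*n + 3.29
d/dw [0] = 0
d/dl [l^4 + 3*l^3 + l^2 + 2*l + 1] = 4*l^3 + 9*l^2 + 2*l + 2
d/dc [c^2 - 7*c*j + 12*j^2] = 2*c - 7*j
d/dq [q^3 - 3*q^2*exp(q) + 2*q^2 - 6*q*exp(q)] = -3*q^2*exp(q) + 3*q^2 - 12*q*exp(q) + 4*q - 6*exp(q)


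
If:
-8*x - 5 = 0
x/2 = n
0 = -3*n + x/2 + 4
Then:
No Solution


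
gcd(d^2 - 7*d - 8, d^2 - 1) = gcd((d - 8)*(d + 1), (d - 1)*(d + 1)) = d + 1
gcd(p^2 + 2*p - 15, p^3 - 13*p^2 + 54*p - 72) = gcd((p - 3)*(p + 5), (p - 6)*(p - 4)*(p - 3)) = p - 3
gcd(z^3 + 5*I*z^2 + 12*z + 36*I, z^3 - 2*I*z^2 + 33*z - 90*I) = z^2 + 3*I*z + 18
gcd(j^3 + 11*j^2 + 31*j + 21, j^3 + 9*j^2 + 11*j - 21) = j^2 + 10*j + 21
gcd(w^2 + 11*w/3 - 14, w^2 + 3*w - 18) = w + 6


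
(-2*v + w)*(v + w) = -2*v^2 - v*w + w^2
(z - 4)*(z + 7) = z^2 + 3*z - 28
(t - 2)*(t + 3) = t^2 + t - 6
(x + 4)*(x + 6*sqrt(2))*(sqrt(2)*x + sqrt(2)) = sqrt(2)*x^3 + 5*sqrt(2)*x^2 + 12*x^2 + 4*sqrt(2)*x + 60*x + 48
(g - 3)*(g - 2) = g^2 - 5*g + 6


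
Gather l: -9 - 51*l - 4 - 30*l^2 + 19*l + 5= -30*l^2 - 32*l - 8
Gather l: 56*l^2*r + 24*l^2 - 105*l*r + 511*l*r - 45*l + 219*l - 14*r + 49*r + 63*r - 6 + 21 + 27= l^2*(56*r + 24) + l*(406*r + 174) + 98*r + 42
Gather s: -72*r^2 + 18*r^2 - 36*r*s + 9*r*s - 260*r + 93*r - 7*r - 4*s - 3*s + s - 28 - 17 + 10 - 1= -54*r^2 - 174*r + s*(-27*r - 6) - 36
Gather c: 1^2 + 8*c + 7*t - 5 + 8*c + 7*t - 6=16*c + 14*t - 10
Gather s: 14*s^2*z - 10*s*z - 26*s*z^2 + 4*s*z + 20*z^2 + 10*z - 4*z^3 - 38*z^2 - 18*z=14*s^2*z + s*(-26*z^2 - 6*z) - 4*z^3 - 18*z^2 - 8*z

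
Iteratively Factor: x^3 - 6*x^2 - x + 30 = (x - 5)*(x^2 - x - 6) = (x - 5)*(x - 3)*(x + 2)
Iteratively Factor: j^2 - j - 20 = (j + 4)*(j - 5)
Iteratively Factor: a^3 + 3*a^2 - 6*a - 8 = (a - 2)*(a^2 + 5*a + 4) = (a - 2)*(a + 4)*(a + 1)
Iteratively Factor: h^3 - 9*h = (h + 3)*(h^2 - 3*h) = (h - 3)*(h + 3)*(h)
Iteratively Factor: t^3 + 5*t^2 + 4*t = (t + 4)*(t^2 + t) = (t + 1)*(t + 4)*(t)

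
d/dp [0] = 0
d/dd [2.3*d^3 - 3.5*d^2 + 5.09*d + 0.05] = 6.9*d^2 - 7.0*d + 5.09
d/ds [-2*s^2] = -4*s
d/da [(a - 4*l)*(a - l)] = 2*a - 5*l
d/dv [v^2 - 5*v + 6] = 2*v - 5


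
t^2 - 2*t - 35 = (t - 7)*(t + 5)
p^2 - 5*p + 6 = (p - 3)*(p - 2)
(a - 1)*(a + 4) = a^2 + 3*a - 4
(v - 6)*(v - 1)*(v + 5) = v^3 - 2*v^2 - 29*v + 30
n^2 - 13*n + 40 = (n - 8)*(n - 5)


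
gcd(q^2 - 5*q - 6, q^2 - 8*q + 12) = q - 6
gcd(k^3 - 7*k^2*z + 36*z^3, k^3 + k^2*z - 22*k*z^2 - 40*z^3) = k + 2*z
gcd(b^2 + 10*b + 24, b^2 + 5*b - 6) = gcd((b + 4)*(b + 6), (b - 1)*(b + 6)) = b + 6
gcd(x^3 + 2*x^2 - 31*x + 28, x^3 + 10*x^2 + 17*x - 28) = x^2 + 6*x - 7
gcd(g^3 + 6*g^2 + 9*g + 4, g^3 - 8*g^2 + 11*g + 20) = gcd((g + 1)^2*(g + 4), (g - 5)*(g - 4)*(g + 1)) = g + 1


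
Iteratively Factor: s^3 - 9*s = (s)*(s^2 - 9) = s*(s + 3)*(s - 3)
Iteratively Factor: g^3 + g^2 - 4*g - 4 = (g + 1)*(g^2 - 4) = (g + 1)*(g + 2)*(g - 2)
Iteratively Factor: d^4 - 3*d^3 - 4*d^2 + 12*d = (d - 2)*(d^3 - d^2 - 6*d) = d*(d - 2)*(d^2 - d - 6) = d*(d - 3)*(d - 2)*(d + 2)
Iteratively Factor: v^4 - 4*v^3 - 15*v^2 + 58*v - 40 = (v - 5)*(v^3 + v^2 - 10*v + 8) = (v - 5)*(v + 4)*(v^2 - 3*v + 2) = (v - 5)*(v - 1)*(v + 4)*(v - 2)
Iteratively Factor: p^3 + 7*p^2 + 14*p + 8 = (p + 2)*(p^2 + 5*p + 4) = (p + 2)*(p + 4)*(p + 1)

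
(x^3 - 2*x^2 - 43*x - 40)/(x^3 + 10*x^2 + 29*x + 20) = (x - 8)/(x + 4)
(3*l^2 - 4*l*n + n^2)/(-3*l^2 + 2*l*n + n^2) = (-3*l + n)/(3*l + n)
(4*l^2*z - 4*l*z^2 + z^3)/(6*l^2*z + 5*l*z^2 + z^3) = (4*l^2 - 4*l*z + z^2)/(6*l^2 + 5*l*z + z^2)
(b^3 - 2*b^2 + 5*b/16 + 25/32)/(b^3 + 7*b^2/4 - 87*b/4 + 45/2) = (8*b^2 - 6*b - 5)/(8*(b^2 + 3*b - 18))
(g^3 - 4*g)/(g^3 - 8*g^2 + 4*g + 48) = g*(g - 2)/(g^2 - 10*g + 24)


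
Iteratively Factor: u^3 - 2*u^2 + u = (u - 1)*(u^2 - u) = (u - 1)^2*(u)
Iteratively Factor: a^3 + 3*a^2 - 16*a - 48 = (a - 4)*(a^2 + 7*a + 12) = (a - 4)*(a + 4)*(a + 3)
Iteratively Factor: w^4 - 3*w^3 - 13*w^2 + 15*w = (w + 3)*(w^3 - 6*w^2 + 5*w) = (w - 1)*(w + 3)*(w^2 - 5*w) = (w - 5)*(w - 1)*(w + 3)*(w)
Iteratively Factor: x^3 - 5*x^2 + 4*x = (x - 4)*(x^2 - x) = x*(x - 4)*(x - 1)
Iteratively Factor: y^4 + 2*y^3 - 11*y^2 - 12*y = (y + 4)*(y^3 - 2*y^2 - 3*y) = (y - 3)*(y + 4)*(y^2 + y) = y*(y - 3)*(y + 4)*(y + 1)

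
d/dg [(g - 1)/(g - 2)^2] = -g/(g - 2)^3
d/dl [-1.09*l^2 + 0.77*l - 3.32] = 0.77 - 2.18*l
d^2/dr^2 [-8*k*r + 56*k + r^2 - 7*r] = 2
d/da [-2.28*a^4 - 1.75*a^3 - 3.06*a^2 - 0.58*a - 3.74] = -9.12*a^3 - 5.25*a^2 - 6.12*a - 0.58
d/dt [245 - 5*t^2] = -10*t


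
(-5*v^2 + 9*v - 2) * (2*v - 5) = -10*v^3 + 43*v^2 - 49*v + 10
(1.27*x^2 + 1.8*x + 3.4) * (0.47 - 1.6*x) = -2.032*x^3 - 2.2831*x^2 - 4.594*x + 1.598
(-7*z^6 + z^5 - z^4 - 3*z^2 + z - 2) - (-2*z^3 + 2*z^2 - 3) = -7*z^6 + z^5 - z^4 + 2*z^3 - 5*z^2 + z + 1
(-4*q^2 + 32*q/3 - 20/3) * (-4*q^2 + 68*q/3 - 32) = 16*q^4 - 400*q^3/3 + 3568*q^2/9 - 4432*q/9 + 640/3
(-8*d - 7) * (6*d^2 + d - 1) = -48*d^3 - 50*d^2 + d + 7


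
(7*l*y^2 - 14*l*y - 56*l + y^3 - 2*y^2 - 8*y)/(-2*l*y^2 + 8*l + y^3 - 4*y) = (7*l*y - 28*l + y^2 - 4*y)/(-2*l*y + 4*l + y^2 - 2*y)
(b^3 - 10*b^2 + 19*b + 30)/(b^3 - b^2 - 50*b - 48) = (b^2 - 11*b + 30)/(b^2 - 2*b - 48)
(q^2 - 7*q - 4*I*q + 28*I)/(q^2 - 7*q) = (q - 4*I)/q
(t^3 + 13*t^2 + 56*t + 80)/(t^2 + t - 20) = (t^2 + 8*t + 16)/(t - 4)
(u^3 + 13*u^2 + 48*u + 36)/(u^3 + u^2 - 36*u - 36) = (u + 6)/(u - 6)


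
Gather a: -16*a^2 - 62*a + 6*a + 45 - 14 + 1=-16*a^2 - 56*a + 32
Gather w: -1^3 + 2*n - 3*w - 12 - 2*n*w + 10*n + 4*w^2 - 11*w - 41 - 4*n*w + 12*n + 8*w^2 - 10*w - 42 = 24*n + 12*w^2 + w*(-6*n - 24) - 96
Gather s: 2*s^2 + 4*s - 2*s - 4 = 2*s^2 + 2*s - 4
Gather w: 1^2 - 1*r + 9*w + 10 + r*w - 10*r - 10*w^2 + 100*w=-11*r - 10*w^2 + w*(r + 109) + 11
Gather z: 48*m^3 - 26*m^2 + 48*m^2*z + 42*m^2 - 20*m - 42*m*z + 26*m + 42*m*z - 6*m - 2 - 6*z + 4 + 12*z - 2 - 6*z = 48*m^3 + 48*m^2*z + 16*m^2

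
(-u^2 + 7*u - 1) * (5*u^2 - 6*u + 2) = -5*u^4 + 41*u^3 - 49*u^2 + 20*u - 2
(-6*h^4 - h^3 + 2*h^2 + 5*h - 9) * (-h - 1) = 6*h^5 + 7*h^4 - h^3 - 7*h^2 + 4*h + 9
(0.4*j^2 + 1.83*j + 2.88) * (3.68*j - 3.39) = 1.472*j^3 + 5.3784*j^2 + 4.3947*j - 9.7632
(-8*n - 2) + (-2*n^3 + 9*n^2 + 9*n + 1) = -2*n^3 + 9*n^2 + n - 1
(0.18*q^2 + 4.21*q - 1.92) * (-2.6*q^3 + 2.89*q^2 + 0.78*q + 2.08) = -0.468*q^5 - 10.4258*q^4 + 17.2993*q^3 - 1.8906*q^2 + 7.2592*q - 3.9936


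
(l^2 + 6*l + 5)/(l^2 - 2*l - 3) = (l + 5)/(l - 3)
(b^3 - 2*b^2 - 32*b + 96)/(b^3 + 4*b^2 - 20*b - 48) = (b - 4)/(b + 2)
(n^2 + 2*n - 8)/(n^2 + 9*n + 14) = (n^2 + 2*n - 8)/(n^2 + 9*n + 14)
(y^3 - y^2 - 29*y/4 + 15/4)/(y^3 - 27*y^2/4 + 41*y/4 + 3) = (4*y^2 + 8*y - 5)/(4*y^2 - 15*y - 4)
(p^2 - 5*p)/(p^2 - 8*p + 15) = p/(p - 3)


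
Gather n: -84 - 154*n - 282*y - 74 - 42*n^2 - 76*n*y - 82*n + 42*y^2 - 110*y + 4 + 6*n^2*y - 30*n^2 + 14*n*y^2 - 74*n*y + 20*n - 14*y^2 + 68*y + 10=n^2*(6*y - 72) + n*(14*y^2 - 150*y - 216) + 28*y^2 - 324*y - 144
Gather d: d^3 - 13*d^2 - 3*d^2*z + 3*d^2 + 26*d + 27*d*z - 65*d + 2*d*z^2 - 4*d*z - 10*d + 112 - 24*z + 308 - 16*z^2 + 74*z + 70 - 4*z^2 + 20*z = d^3 + d^2*(-3*z - 10) + d*(2*z^2 + 23*z - 49) - 20*z^2 + 70*z + 490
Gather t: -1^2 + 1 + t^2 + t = t^2 + t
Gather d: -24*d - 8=-24*d - 8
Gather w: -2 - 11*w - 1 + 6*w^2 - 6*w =6*w^2 - 17*w - 3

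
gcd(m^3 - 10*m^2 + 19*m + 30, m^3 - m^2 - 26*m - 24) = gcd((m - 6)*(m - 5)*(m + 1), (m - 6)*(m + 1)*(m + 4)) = m^2 - 5*m - 6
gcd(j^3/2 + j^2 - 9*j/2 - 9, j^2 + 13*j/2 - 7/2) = 1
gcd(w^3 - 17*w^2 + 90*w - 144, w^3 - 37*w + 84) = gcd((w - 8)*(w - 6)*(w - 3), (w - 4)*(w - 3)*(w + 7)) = w - 3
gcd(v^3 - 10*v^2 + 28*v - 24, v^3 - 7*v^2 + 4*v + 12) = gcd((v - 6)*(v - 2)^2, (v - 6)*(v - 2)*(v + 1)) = v^2 - 8*v + 12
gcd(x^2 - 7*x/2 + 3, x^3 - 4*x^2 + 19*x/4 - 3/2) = x^2 - 7*x/2 + 3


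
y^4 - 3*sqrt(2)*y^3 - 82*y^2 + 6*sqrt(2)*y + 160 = (y - 8*sqrt(2))*(y - sqrt(2))*(y + sqrt(2))*(y + 5*sqrt(2))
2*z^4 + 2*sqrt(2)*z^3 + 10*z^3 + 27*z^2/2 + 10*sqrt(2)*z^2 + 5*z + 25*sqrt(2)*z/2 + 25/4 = (z + 5/2)^2*(sqrt(2)*z + 1)^2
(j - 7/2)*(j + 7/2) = j^2 - 49/4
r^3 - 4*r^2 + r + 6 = (r - 3)*(r - 2)*(r + 1)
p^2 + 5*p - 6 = (p - 1)*(p + 6)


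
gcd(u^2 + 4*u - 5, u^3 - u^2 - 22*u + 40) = u + 5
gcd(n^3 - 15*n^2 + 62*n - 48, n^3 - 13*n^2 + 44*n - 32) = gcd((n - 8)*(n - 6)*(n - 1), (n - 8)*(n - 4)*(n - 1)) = n^2 - 9*n + 8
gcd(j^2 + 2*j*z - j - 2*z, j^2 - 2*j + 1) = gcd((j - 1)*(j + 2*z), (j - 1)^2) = j - 1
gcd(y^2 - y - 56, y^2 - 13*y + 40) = y - 8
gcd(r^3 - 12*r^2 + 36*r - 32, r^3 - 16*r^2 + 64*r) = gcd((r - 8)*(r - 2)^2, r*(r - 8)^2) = r - 8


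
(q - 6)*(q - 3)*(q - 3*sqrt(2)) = q^3 - 9*q^2 - 3*sqrt(2)*q^2 + 18*q + 27*sqrt(2)*q - 54*sqrt(2)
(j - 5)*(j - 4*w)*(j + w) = j^3 - 3*j^2*w - 5*j^2 - 4*j*w^2 + 15*j*w + 20*w^2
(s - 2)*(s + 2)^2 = s^3 + 2*s^2 - 4*s - 8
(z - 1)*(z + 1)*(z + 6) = z^3 + 6*z^2 - z - 6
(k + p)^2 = k^2 + 2*k*p + p^2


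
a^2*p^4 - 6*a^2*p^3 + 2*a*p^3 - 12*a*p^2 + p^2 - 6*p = p*(p - 6)*(a*p + 1)^2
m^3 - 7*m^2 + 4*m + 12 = (m - 6)*(m - 2)*(m + 1)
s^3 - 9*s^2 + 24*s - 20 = (s - 5)*(s - 2)^2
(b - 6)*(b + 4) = b^2 - 2*b - 24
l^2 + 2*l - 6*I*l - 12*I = (l + 2)*(l - 6*I)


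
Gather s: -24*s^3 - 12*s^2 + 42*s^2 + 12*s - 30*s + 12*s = -24*s^3 + 30*s^2 - 6*s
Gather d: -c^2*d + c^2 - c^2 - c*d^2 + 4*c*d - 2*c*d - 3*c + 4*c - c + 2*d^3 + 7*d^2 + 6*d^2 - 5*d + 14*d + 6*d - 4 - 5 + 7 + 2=2*d^3 + d^2*(13 - c) + d*(-c^2 + 2*c + 15)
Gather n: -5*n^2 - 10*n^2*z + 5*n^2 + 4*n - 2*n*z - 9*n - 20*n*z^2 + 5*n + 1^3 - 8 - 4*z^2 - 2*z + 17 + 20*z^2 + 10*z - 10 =-10*n^2*z + n*(-20*z^2 - 2*z) + 16*z^2 + 8*z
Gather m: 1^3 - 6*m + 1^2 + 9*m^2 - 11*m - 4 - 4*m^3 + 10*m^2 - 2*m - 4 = -4*m^3 + 19*m^2 - 19*m - 6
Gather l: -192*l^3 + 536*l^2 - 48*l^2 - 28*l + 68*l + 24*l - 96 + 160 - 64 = -192*l^3 + 488*l^2 + 64*l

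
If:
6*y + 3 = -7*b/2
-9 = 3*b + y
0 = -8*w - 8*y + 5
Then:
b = -102/29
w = -215/232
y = 45/29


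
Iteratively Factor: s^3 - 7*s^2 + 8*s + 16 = (s + 1)*(s^2 - 8*s + 16) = (s - 4)*(s + 1)*(s - 4)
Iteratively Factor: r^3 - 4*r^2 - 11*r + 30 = (r - 5)*(r^2 + r - 6) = (r - 5)*(r + 3)*(r - 2)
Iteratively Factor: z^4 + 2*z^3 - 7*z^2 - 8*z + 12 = (z - 2)*(z^3 + 4*z^2 + z - 6) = (z - 2)*(z + 3)*(z^2 + z - 2) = (z - 2)*(z + 2)*(z + 3)*(z - 1)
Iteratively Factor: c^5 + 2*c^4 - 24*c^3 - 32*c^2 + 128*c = (c)*(c^4 + 2*c^3 - 24*c^2 - 32*c + 128) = c*(c + 4)*(c^3 - 2*c^2 - 16*c + 32) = c*(c - 2)*(c + 4)*(c^2 - 16) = c*(c - 4)*(c - 2)*(c + 4)*(c + 4)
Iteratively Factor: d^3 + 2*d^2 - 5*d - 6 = (d + 1)*(d^2 + d - 6) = (d - 2)*(d + 1)*(d + 3)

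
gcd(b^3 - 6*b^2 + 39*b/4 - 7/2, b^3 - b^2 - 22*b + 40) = b - 2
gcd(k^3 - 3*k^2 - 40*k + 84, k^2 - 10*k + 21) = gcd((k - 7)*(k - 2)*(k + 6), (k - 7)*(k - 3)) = k - 7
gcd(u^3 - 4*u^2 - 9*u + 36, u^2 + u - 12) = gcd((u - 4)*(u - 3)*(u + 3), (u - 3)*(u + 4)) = u - 3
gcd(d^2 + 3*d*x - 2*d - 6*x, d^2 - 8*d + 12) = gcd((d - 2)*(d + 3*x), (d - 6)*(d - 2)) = d - 2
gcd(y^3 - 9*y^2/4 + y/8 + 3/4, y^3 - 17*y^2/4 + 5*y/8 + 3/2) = y^2 - y/4 - 3/8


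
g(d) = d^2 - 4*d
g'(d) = 2*d - 4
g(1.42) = -3.66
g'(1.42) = -1.16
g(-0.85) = 4.12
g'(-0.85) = -5.70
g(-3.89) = 30.69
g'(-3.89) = -11.78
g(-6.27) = 64.39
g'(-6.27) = -16.54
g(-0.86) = 4.18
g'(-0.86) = -5.72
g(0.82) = -2.61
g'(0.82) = -2.36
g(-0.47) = 2.10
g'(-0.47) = -4.94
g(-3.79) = 29.52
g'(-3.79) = -11.58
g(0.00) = 0.00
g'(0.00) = -4.00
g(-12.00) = 192.00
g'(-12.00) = -28.00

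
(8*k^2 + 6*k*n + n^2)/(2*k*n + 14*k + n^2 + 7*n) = (4*k + n)/(n + 7)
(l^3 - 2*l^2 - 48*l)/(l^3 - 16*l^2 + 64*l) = (l + 6)/(l - 8)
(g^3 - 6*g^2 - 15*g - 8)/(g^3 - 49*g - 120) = (g^2 + 2*g + 1)/(g^2 + 8*g + 15)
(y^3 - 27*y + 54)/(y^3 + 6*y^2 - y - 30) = (y^3 - 27*y + 54)/(y^3 + 6*y^2 - y - 30)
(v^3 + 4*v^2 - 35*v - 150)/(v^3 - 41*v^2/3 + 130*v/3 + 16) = 3*(v^2 + 10*v + 25)/(3*v^2 - 23*v - 8)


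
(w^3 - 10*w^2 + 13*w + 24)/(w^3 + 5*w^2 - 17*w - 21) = (w - 8)/(w + 7)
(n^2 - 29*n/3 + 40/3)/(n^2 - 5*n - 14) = (-3*n^2 + 29*n - 40)/(3*(-n^2 + 5*n + 14))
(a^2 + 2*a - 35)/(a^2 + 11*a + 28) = (a - 5)/(a + 4)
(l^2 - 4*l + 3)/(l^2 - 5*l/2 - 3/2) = 2*(l - 1)/(2*l + 1)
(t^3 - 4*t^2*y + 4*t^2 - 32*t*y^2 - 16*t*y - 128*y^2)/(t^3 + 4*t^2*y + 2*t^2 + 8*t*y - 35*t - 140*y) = (t^2 - 8*t*y + 4*t - 32*y)/(t^2 + 2*t - 35)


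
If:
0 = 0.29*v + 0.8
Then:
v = -2.76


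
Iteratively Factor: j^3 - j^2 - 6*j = (j + 2)*(j^2 - 3*j) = (j - 3)*(j + 2)*(j)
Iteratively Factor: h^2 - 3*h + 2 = (h - 2)*(h - 1)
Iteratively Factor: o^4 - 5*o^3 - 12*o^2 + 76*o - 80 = (o - 2)*(o^3 - 3*o^2 - 18*o + 40) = (o - 2)^2*(o^2 - o - 20) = (o - 2)^2*(o + 4)*(o - 5)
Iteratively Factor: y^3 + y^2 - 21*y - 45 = (y + 3)*(y^2 - 2*y - 15) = (y - 5)*(y + 3)*(y + 3)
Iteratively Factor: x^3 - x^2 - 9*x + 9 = (x - 3)*(x^2 + 2*x - 3) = (x - 3)*(x + 3)*(x - 1)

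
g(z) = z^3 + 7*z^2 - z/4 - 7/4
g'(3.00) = 68.75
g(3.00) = 87.50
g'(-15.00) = 464.75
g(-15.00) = -1798.00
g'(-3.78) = -10.30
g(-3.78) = 45.20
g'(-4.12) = -7.01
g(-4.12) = 48.17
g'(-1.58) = -14.88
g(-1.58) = 12.18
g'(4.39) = 119.03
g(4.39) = 216.66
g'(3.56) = 87.61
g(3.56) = 131.19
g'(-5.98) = 23.31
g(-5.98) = 36.22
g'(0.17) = 2.22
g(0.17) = -1.59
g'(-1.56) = -14.79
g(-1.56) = 11.88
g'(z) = 3*z^2 + 14*z - 1/4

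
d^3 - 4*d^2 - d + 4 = (d - 4)*(d - 1)*(d + 1)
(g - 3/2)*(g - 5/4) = g^2 - 11*g/4 + 15/8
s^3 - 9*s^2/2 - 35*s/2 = s*(s - 7)*(s + 5/2)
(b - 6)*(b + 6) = b^2 - 36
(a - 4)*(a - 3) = a^2 - 7*a + 12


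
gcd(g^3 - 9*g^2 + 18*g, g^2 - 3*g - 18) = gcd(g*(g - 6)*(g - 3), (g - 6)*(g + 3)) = g - 6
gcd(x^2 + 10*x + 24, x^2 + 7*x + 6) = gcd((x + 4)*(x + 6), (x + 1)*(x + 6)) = x + 6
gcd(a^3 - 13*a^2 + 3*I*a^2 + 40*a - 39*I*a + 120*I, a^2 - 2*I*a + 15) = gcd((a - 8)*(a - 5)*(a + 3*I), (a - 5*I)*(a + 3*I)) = a + 3*I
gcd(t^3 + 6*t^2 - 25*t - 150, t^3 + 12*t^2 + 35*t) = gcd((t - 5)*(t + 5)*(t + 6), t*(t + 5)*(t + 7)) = t + 5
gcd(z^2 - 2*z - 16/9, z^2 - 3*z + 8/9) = z - 8/3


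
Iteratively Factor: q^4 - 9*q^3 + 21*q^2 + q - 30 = (q - 2)*(q^3 - 7*q^2 + 7*q + 15) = (q - 5)*(q - 2)*(q^2 - 2*q - 3) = (q - 5)*(q - 2)*(q + 1)*(q - 3)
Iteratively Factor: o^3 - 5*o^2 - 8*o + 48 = (o - 4)*(o^2 - o - 12) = (o - 4)^2*(o + 3)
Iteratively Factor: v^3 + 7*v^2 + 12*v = (v + 4)*(v^2 + 3*v) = v*(v + 4)*(v + 3)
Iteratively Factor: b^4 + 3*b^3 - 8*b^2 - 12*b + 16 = (b + 2)*(b^3 + b^2 - 10*b + 8) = (b - 2)*(b + 2)*(b^2 + 3*b - 4) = (b - 2)*(b - 1)*(b + 2)*(b + 4)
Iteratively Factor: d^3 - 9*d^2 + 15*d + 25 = (d - 5)*(d^2 - 4*d - 5) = (d - 5)*(d + 1)*(d - 5)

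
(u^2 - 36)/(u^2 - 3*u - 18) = (u + 6)/(u + 3)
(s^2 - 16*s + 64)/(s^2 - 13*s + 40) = (s - 8)/(s - 5)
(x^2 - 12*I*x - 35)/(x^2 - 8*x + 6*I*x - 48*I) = (x^2 - 12*I*x - 35)/(x^2 + x*(-8 + 6*I) - 48*I)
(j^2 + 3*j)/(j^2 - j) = (j + 3)/(j - 1)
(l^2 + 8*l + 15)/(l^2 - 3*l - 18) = (l + 5)/(l - 6)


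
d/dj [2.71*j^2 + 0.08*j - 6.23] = 5.42*j + 0.08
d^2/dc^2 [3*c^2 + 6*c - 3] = 6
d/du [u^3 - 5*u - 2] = 3*u^2 - 5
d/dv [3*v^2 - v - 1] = 6*v - 1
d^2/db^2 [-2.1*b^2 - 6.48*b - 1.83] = -4.20000000000000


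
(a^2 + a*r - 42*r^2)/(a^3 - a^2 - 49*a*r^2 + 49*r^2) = (-a + 6*r)/(-a^2 + 7*a*r + a - 7*r)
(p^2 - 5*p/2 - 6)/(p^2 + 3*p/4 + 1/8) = 4*(2*p^2 - 5*p - 12)/(8*p^2 + 6*p + 1)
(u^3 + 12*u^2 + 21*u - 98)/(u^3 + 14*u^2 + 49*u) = (u - 2)/u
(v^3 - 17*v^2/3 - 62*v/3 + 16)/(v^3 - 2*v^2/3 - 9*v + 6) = (v - 8)/(v - 3)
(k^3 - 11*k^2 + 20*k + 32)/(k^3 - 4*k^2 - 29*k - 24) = (k - 4)/(k + 3)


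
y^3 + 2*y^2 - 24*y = y*(y - 4)*(y + 6)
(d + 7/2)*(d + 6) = d^2 + 19*d/2 + 21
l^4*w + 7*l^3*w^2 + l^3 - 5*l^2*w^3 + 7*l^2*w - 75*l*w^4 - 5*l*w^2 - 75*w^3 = (l - 3*w)*(l + 5*w)^2*(l*w + 1)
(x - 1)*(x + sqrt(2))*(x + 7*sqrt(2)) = x^3 - x^2 + 8*sqrt(2)*x^2 - 8*sqrt(2)*x + 14*x - 14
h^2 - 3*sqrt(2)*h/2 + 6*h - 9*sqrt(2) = (h + 6)*(h - 3*sqrt(2)/2)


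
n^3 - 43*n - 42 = (n - 7)*(n + 1)*(n + 6)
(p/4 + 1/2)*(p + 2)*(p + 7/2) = p^3/4 + 15*p^2/8 + 9*p/2 + 7/2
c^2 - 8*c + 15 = (c - 5)*(c - 3)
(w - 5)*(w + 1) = w^2 - 4*w - 5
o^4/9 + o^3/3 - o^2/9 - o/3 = o*(o/3 + 1/3)*(o/3 + 1)*(o - 1)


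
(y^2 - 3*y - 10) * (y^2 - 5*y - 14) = y^4 - 8*y^3 - 9*y^2 + 92*y + 140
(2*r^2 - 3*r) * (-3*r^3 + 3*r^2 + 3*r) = -6*r^5 + 15*r^4 - 3*r^3 - 9*r^2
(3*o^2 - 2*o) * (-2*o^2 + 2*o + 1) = -6*o^4 + 10*o^3 - o^2 - 2*o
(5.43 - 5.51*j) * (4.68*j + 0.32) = -25.7868*j^2 + 23.6492*j + 1.7376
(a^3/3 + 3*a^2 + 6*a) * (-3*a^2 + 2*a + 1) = -a^5 - 25*a^4/3 - 35*a^3/3 + 15*a^2 + 6*a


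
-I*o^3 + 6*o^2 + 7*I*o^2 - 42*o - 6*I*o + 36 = (o - 6)*(o + 6*I)*(-I*o + I)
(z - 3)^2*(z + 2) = z^3 - 4*z^2 - 3*z + 18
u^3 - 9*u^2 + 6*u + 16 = (u - 8)*(u - 2)*(u + 1)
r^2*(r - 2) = r^3 - 2*r^2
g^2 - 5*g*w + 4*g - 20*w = (g + 4)*(g - 5*w)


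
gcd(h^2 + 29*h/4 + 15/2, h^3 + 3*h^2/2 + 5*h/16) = h + 5/4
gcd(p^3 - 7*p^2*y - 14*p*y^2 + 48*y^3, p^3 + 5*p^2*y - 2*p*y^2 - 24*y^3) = -p^2 - p*y + 6*y^2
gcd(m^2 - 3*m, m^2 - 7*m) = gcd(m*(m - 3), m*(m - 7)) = m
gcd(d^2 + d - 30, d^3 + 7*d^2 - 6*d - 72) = d + 6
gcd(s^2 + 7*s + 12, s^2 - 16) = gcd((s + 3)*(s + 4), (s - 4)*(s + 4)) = s + 4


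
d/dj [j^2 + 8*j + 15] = 2*j + 8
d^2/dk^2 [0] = 0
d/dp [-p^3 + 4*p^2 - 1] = p*(8 - 3*p)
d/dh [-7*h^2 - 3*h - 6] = -14*h - 3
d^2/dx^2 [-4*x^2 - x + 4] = -8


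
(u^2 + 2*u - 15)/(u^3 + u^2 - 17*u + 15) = 1/(u - 1)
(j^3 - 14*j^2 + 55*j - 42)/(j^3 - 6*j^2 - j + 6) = (j - 7)/(j + 1)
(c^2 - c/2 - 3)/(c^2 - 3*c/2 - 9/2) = (c - 2)/(c - 3)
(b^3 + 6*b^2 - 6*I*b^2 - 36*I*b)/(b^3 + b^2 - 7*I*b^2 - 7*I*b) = (b^2 + 6*b*(1 - I) - 36*I)/(b^2 + b*(1 - 7*I) - 7*I)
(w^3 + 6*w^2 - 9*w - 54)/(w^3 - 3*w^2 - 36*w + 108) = (w + 3)/(w - 6)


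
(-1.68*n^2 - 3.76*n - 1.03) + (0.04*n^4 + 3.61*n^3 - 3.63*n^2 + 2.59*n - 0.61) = 0.04*n^4 + 3.61*n^3 - 5.31*n^2 - 1.17*n - 1.64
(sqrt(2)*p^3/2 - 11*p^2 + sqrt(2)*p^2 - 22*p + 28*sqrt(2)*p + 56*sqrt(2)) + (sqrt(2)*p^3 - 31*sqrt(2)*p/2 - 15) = 3*sqrt(2)*p^3/2 - 11*p^2 + sqrt(2)*p^2 - 22*p + 25*sqrt(2)*p/2 - 15 + 56*sqrt(2)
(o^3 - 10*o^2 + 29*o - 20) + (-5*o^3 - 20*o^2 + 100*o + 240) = -4*o^3 - 30*o^2 + 129*o + 220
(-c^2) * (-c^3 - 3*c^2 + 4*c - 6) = c^5 + 3*c^4 - 4*c^3 + 6*c^2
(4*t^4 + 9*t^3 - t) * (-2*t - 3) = -8*t^5 - 30*t^4 - 27*t^3 + 2*t^2 + 3*t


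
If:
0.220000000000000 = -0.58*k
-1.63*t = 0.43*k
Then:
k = -0.38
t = 0.10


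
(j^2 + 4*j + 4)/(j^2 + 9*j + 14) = (j + 2)/(j + 7)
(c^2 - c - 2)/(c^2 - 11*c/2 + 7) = 2*(c + 1)/(2*c - 7)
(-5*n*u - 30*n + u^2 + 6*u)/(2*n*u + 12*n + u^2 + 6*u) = (-5*n + u)/(2*n + u)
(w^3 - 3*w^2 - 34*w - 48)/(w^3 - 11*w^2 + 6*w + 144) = (w + 2)/(w - 6)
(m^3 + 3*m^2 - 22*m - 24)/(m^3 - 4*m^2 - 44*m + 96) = (m^2 - 3*m - 4)/(m^2 - 10*m + 16)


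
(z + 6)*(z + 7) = z^2 + 13*z + 42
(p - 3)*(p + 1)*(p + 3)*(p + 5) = p^4 + 6*p^3 - 4*p^2 - 54*p - 45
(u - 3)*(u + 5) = u^2 + 2*u - 15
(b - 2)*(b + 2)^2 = b^3 + 2*b^2 - 4*b - 8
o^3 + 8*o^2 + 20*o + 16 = (o + 2)^2*(o + 4)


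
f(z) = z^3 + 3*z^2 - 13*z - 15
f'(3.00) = 32.00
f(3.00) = 0.00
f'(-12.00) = 347.00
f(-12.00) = -1155.00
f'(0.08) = -12.50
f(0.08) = -16.02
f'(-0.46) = -15.13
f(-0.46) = -8.48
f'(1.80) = 7.52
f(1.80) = -22.85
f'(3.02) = 32.48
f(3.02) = 0.64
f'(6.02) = 131.84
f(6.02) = 233.63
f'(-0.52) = -15.31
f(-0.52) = -7.57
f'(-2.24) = -11.39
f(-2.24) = 17.93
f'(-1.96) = -13.24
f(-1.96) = 14.48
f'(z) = 3*z^2 + 6*z - 13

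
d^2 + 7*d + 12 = (d + 3)*(d + 4)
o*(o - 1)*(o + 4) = o^3 + 3*o^2 - 4*o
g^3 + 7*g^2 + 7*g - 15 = (g - 1)*(g + 3)*(g + 5)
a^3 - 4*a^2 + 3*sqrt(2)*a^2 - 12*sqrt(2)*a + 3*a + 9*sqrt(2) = (a - 3)*(a - 1)*(a + 3*sqrt(2))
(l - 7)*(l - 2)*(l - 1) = l^3 - 10*l^2 + 23*l - 14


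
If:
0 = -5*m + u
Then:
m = u/5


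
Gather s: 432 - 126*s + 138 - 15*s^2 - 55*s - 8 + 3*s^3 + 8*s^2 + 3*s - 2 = 3*s^3 - 7*s^2 - 178*s + 560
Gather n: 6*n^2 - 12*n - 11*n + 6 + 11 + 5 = 6*n^2 - 23*n + 22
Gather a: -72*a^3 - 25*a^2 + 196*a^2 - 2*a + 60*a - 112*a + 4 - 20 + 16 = -72*a^3 + 171*a^2 - 54*a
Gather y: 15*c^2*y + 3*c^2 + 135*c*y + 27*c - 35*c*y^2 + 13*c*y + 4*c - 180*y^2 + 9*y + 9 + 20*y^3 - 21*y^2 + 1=3*c^2 + 31*c + 20*y^3 + y^2*(-35*c - 201) + y*(15*c^2 + 148*c + 9) + 10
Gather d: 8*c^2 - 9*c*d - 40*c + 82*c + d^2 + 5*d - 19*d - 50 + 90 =8*c^2 + 42*c + d^2 + d*(-9*c - 14) + 40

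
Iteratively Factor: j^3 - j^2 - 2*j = (j - 2)*(j^2 + j) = j*(j - 2)*(j + 1)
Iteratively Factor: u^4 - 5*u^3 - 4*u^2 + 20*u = (u)*(u^3 - 5*u^2 - 4*u + 20) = u*(u - 5)*(u^2 - 4) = u*(u - 5)*(u + 2)*(u - 2)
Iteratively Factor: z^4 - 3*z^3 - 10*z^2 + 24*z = (z + 3)*(z^3 - 6*z^2 + 8*z) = (z - 2)*(z + 3)*(z^2 - 4*z) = (z - 4)*(z - 2)*(z + 3)*(z)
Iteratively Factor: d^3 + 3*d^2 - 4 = (d - 1)*(d^2 + 4*d + 4) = (d - 1)*(d + 2)*(d + 2)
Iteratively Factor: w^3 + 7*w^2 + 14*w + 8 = (w + 1)*(w^2 + 6*w + 8) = (w + 1)*(w + 4)*(w + 2)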